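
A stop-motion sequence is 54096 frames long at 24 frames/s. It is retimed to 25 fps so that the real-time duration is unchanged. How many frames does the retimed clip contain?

56350 frames

Target frames = source frames × (target rate / source rate) = 54096 × (25)/(24) = 54096 × 25/24 = 56350.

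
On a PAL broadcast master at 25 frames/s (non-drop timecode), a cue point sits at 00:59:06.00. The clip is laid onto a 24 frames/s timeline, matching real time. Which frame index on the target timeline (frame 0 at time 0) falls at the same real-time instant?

frame 85104

Source frame index: (0×3600 + 59×60 + 6) × 25 + 0 = 88650.
Real time: 88650 / (25) = 3546 s.
Target frame: (3546) × (24) = 85104.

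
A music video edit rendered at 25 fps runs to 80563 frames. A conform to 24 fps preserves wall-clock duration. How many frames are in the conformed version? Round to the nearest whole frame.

77340 frames

Frames at target rate = 80563 × (24) / (25) = 1933512/25 ≈ 77340.480.
Nearest whole frame: 77340.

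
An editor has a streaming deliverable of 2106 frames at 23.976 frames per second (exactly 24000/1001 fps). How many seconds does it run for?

87.83775 seconds

Running time = 2106 / (24000/1001) = 87.83775 s.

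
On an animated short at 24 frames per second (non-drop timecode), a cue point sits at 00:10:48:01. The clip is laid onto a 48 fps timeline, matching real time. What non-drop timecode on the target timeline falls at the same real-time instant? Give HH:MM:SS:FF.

00:10:48:02

Source frame index: (0×3600 + 10×60 + 48) × 24 + 1 = 15553.
Real time: 15553 / (24) = 15553/24 s.
Target frame: (15553/24) × (48) = 31106.
At 48 labels/s: frame 31106 → 00:10:48:02.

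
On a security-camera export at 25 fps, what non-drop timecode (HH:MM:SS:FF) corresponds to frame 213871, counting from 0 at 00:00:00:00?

02:22:34:21

213871 ÷ 25 = 8554 full seconds, remainder 21 frames.
8554 s = 2 h 22 min 34 s.
Timecode: 02:22:34:21.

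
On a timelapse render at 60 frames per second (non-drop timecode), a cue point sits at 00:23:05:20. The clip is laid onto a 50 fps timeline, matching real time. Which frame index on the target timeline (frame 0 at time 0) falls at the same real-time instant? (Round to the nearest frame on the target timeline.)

Source frame index: (0×3600 + 23×60 + 5) × 60 + 20 = 83120.
Real time: 83120 / (60) = 4156/3 s.
Target frame: (4156/3) × (50) = 207800/3 ≈ 69266.667 → 69267.

frame 69267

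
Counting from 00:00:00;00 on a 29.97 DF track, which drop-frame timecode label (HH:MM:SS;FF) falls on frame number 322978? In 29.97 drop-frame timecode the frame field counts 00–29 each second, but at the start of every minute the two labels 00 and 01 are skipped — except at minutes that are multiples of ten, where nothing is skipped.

02:59:36;22

Ten DF minutes hold 17982 frames, so frame 322978 lies in block 17 (frames 305694–323675) with 17284 frames into that block.
The block's first minute is 1800 frames and the rest 1798 each; 17284 frames reaches minute 9, so 17 × 18 + 9 × 2 = 324 labels have been skipped so far.
Adding those back, label number 322978 + 324 = 323302 at 30 labels/s is 10776 s + 22 f = 2 h 59 min 36 s frame 22, i.e. 02:59:36;22.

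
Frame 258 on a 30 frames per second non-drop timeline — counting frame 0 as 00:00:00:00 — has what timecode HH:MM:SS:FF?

00:00:08:18

258 ÷ 30 = 8 full seconds, remainder 18 frames.
8 s = 0 h 0 min 8 s.
Timecode: 00:00:08:18.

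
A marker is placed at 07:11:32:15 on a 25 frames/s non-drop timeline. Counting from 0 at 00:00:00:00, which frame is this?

frame 647315

Total seconds to the label: (7 × 3600 + 11 × 60 + 32) = 25892.
Frame index = 25892 × 25 + 15 = 647315.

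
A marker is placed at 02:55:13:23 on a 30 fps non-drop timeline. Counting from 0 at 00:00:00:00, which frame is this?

Total seconds to the label: (2 × 3600 + 55 × 60 + 13) = 10513.
Frame index = 10513 × 30 + 23 = 315413.

frame 315413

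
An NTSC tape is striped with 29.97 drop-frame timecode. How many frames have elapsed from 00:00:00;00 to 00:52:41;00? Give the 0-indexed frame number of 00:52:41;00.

94736

As if non-drop at 30 labels/s: (0 × 3600 + 52 × 60 + 41) × 30 + 0 = 94830.
Minute boundaries passed: 52; those not divisible by 10: 52 − 5 = 47; dropped labels = 2 × 47 = 94.
Actual frame index = 94830 − 94 = 94736.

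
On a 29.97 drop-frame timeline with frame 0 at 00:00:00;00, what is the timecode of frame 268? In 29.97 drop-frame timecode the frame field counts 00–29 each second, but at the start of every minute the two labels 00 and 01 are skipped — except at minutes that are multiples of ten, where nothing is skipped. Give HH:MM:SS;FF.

00:00:08;28

Ten DF minutes hold 17982 frames, so frame 268 lies in block 0 (frames 0–17981) with 268 frames into that block.
The block's first minute is 1800 frames and the rest 1798 each; 268 frames reaches minute 0, so 0 × 18 + 0 × 2 = 0 labels have been skipped so far.
Adding those back, label number 268 + 0 = 268 at 30 labels/s is 8 s + 28 f = 0 h 0 min 8 s frame 28, i.e. 00:00:08;28.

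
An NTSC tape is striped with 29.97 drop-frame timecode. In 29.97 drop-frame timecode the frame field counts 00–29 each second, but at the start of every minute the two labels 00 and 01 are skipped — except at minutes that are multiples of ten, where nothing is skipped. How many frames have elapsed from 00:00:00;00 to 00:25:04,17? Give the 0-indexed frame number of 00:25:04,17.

Complete 10-minute blocks: 2, each 17982 frames → 35964.
Remaining 5 whole minutes in the current block: 1800 + 4 × 1798 = 8992 frames.
Within the current minute: 4 × 30 + 17 − 2 = 135 (labels ;00/;01 skipped at this minute). Total = 35964 + 8992 + 135 = 45091.

45091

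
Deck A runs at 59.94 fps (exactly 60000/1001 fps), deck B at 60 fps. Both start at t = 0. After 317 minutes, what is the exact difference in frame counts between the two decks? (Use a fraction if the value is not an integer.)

317 min = 19020 s.
A emits 60000/1001 × 19020 = 1141200000/1001 frames; B emits 60 × 19020 = 1141200.
Difference = 1141200/1001 frames (≈ 1140.0599); B is ahead of A.

1141200/1001 frames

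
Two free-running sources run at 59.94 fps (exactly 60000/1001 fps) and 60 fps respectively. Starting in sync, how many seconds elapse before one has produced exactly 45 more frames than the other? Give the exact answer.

750.75 seconds

The gap grows by |60 − 60000/1001| = 60/1001 frames per second.
Time for a 45-frame gap: 45 ÷ (60/1001) = 750.75 s.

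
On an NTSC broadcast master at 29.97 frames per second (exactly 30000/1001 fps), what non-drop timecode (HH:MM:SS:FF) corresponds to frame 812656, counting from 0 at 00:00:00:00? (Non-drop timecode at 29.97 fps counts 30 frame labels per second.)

07:31:28:16

812656 ÷ 30 = 27088 full seconds, remainder 16 frames.
27088 s = 7 h 31 min 28 s.
Timecode: 07:31:28:16.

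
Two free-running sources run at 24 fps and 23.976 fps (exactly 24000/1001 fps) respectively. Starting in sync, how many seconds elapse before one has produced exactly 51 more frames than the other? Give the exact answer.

2127.125 seconds

The gap grows by |24000/1001 − 24| = 24/1001 frames per second.
Time for a 51-frame gap: 51 ÷ (24/1001) = 2127.125 s.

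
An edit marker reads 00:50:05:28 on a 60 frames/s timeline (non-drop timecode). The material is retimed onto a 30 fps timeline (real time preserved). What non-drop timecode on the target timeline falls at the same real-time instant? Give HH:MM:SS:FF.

00:50:05:14

Source frame index: (0×3600 + 50×60 + 5) × 60 + 28 = 180328.
Real time: 180328 / (60) = 45082/15 s.
Target frame: (45082/15) × (30) = 90164.
At 30 labels/s: frame 90164 → 00:50:05:14.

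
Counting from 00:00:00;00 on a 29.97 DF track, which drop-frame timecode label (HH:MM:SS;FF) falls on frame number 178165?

Each 10-minute DF block holds 10 × 60 × 30 − 9 × 2 = 17982 frames. 178165 ÷ 17982 → 9 full blocks, remainder 16327.
Within the partial block the first minute is 1800 frames and each further minute 1798, so 9 further minute boundaries passed. Total skipped labels = 18 × 9 + 2 × 9 = 180.
Non-drop label index = 178165 + 180 = 178345; at 30 labels/s that is 01:39:04:25, i.e. DF 01:39:04;25.

01:39:04;25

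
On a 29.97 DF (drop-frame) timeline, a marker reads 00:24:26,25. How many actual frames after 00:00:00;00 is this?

43961

As if non-drop at 30 labels/s: (0 × 3600 + 24 × 60 + 26) × 30 + 25 = 44005.
Minute boundaries passed: 24; those not divisible by 10: 24 − 2 = 22; dropped labels = 2 × 22 = 44.
Actual frame index = 44005 − 44 = 43961.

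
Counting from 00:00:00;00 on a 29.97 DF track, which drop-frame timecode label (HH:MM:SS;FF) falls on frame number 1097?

Ten DF minutes hold 17982 frames, so frame 1097 lies in block 0 (frames 0–17981) with 1097 frames into that block.
The block's first minute is 1800 frames and the rest 1798 each; 1097 frames reaches minute 0, so 0 × 18 + 0 × 2 = 0 labels have been skipped so far.
Adding those back, label number 1097 + 0 = 1097 at 30 labels/s is 36 s + 17 f = 0 h 0 min 36 s frame 17, i.e. 00:00:36;17.

00:00:36;17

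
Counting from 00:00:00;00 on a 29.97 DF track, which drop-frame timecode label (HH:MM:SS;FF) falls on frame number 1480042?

13:43:04;04

Each 10-minute DF block holds 10 × 60 × 30 − 9 × 2 = 17982 frames. 1480042 ÷ 17982 → 82 full blocks, remainder 5518.
Within the partial block the first minute is 1800 frames and each further minute 1798, so 3 further minute boundaries passed. Total skipped labels = 18 × 82 + 2 × 3 = 1482.
Non-drop label index = 1480042 + 1482 = 1481524; at 30 labels/s that is 13:43:04:04, i.e. DF 13:43:04;04.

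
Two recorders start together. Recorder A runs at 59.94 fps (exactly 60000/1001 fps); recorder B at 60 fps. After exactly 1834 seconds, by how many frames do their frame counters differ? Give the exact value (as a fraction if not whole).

A emits 60000/1001 × 1834 = 15720000/143 frames; B emits 60 × 1834 = 110040.
Difference = 15720/143 frames (≈ 109.9301); B is ahead of A.

15720/143 frames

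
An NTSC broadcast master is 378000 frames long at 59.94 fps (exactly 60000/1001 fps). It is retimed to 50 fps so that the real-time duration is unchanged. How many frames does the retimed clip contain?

Target frames = source frames × (target rate / source rate) = 378000 × (50)/(60000/1001) = 378000 × 1001/1200 = 315315.

315315 frames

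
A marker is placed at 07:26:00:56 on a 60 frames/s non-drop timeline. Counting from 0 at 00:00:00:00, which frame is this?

Total seconds to the label: (7 × 3600 + 26 × 60 + 0) = 26760.
Frame index = 26760 × 60 + 56 = 1605656.

1605656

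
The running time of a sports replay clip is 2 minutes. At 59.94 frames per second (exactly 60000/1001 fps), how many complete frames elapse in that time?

7192 frames

2 min = 120 s.
Frames = 120 × 60000/1001 = 7200000/1001 ≈ 7192.8072.
Complete frames: 7192.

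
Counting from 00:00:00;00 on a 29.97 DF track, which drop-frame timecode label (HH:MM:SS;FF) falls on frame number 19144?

Each 10-minute DF block holds 10 × 60 × 30 − 9 × 2 = 17982 frames. 19144 ÷ 17982 → 1 full block, remainder 1162.
Within the partial block the first minute is 1800 frames and each further minute 1798, so 0 further minute boundaries passed. Total skipped labels = 18 × 1 + 2 × 0 = 18.
Non-drop label index = 19144 + 18 = 19162; at 30 labels/s that is 00:10:38:22, i.e. DF 00:10:38;22.

00:10:38;22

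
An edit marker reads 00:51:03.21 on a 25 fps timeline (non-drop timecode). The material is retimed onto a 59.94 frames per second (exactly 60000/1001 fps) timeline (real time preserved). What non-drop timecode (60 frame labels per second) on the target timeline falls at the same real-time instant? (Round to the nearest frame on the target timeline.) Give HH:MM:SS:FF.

Source frame index: (0×3600 + 51×60 + 3) × 25 + 21 = 76596.
Real time: 76596 / (25) = 76596/25 s.
Target frame: (76596/25) × (60000/1001) = 14140800/77 ≈ 183646.753 → 183647.
At 60 labels/s: frame 183647 → 00:51:00:47.

00:51:00:47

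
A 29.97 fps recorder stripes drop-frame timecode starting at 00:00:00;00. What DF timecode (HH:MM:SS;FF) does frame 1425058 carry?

13:12:29;14

Ten DF minutes hold 17982 frames, so frame 1425058 lies in block 79 (frames 1420578–1438559) with 4480 frames into that block.
The block's first minute is 1800 frames and the rest 1798 each; 4480 frames reaches minute 2, so 79 × 18 + 2 × 2 = 1426 labels have been skipped so far.
Adding those back, label number 1425058 + 1426 = 1426484 at 30 labels/s is 47549 s + 14 f = 13 h 12 min 29 s frame 14, i.e. 13:12:29;14.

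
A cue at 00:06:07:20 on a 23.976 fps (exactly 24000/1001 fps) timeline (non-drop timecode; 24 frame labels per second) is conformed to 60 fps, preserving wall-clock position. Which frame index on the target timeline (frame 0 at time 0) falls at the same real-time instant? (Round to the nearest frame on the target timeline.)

Source frame index: (0×3600 + 6×60 + 7) × 24 + 20 = 8828.
Real time: 8828 / (24000/1001) = 2209207/6000 s.
Target frame: (2209207/6000) × (60) = 2209207/100 ≈ 22092.070 → 22092.

frame 22092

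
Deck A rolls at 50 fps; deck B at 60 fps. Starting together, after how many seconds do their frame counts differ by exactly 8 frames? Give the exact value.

0.8 seconds

The gap grows by |60 − 50| = 10 frames per second.
Time for a 8-frame gap: 8 ÷ (10) = 0.8 s.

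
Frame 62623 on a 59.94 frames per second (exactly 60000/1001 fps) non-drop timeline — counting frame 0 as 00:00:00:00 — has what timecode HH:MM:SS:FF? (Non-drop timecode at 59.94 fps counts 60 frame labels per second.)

62623 ÷ 60 = 1043 full seconds, remainder 43 frames.
1043 s = 0 h 17 min 23 s.
Timecode: 00:17:23:43.

00:17:23:43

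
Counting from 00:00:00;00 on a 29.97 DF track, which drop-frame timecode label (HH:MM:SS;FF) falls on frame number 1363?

00:00:45;13

Ten DF minutes hold 17982 frames, so frame 1363 lies in block 0 (frames 0–17981) with 1363 frames into that block.
The block's first minute is 1800 frames and the rest 1798 each; 1363 frames reaches minute 0, so 0 × 18 + 0 × 2 = 0 labels have been skipped so far.
Adding those back, label number 1363 + 0 = 1363 at 30 labels/s is 45 s + 13 f = 0 h 0 min 45 s frame 13, i.e. 00:00:45;13.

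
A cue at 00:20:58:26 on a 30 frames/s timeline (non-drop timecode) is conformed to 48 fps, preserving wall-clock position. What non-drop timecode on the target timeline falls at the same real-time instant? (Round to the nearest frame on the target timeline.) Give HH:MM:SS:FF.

Source frame index: (0×3600 + 20×60 + 58) × 30 + 26 = 37766.
Real time: 37766 / (30) = 18883/15 s.
Target frame: (18883/15) × (48) = 302128/5 ≈ 60425.600 → 60426.
At 48 labels/s: frame 60426 → 00:20:58:42.

00:20:58:42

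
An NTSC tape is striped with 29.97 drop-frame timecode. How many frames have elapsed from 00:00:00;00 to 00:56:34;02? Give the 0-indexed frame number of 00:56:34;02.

As if non-drop at 30 labels/s: (0 × 3600 + 56 × 60 + 34) × 30 + 2 = 101822.
Minute boundaries passed: 56; those not divisible by 10: 56 − 5 = 51; dropped labels = 2 × 51 = 102.
Actual frame index = 101822 − 102 = 101720.

101720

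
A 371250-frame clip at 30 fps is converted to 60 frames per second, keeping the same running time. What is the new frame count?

742500 frames

Target frames = source frames × (target rate / source rate) = 371250 × (60)/(30) = 371250 × 2 = 742500.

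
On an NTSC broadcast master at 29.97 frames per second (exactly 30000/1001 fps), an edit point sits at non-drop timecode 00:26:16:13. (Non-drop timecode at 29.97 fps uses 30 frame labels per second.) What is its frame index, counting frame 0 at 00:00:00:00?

Total seconds to the label: (0 × 3600 + 26 × 60 + 16) = 1576.
Frame index = 1576 × 30 + 13 = 47293.

frame 47293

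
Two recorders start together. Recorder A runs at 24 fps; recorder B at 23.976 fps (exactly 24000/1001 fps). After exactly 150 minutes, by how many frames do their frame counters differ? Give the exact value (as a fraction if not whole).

216000/1001 frames

150 min = 9000 s.
A emits 24 × 9000 = 216000 frames; B emits 24000/1001 × 9000 = 216000000/1001.
Difference = 216000/1001 frames (≈ 215.7842); B is behind A.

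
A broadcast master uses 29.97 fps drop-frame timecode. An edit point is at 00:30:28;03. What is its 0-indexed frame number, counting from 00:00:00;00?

54789

Complete 10-minute blocks: 3, each 17982 frames → 53946.
Remaining 0 whole minutes in the current block: 0 frames.
Within the current minute: 28 × 30 + 3 = 843. Total = 53946 + 0 + 843 = 54789.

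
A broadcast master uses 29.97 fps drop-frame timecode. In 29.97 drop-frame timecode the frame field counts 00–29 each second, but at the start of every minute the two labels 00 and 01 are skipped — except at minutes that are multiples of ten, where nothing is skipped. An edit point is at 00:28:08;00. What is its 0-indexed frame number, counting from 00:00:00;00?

Complete 10-minute blocks: 2, each 17982 frames → 35964.
Remaining 8 whole minutes in the current block: 1800 + 7 × 1798 = 14386 frames.
Within the current minute: 8 × 30 + 0 − 2 = 238 (labels ;00/;01 skipped at this minute). Total = 35964 + 14386 + 238 = 50588.

50588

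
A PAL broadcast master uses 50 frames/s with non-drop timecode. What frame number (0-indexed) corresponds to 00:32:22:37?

Total seconds to the label: (0 × 3600 + 32 × 60 + 22) = 1942.
Frame index = 1942 × 50 + 37 = 97137.

97137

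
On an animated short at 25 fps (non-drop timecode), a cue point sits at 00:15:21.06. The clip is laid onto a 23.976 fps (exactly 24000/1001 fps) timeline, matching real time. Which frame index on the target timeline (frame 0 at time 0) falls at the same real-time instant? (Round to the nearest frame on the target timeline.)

frame 22088

Source frame index: (0×3600 + 15×60 + 21) × 25 + 6 = 23031.
Real time: 23031 / (25) = 23031/25 s.
Target frame: (23031/25) × (24000/1001) = 22109760/1001 ≈ 22087.672 → 22088.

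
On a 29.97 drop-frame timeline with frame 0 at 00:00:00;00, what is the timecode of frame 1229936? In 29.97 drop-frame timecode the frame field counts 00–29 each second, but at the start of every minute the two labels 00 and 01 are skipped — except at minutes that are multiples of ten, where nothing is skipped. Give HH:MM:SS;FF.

11:23:58;26

Each 10-minute DF block holds 10 × 60 × 30 − 9 × 2 = 17982 frames. 1229936 ÷ 17982 → 68 full blocks, remainder 7160.
Within the partial block the first minute is 1800 frames and each further minute 1798, so 3 further minute boundaries passed. Total skipped labels = 18 × 68 + 2 × 3 = 1230.
Non-drop label index = 1229936 + 1230 = 1231166; at 30 labels/s that is 11:23:58:26, i.e. DF 11:23:58;26.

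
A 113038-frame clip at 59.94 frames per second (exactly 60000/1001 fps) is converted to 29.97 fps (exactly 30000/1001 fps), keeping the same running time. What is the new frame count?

56519 frames

Frames at target rate = 113038 × (30000/1001) / (60000/1001) = 56519.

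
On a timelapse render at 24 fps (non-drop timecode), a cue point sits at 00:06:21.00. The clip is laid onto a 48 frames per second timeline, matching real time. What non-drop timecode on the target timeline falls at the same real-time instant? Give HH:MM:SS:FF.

Source frame index: (0×3600 + 6×60 + 21) × 24 + 0 = 9144.
Real time: 9144 / (24) = 381 s.
Target frame: (381) × (48) = 18288.
At 48 labels/s: frame 18288 → 00:06:21:00.

00:06:21:00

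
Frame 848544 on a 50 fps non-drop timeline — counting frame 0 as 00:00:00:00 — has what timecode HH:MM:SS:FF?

04:42:50:44

848544 ÷ 50 = 16970 full seconds, remainder 44 frames.
16970 s = 4 h 42 min 50 s.
Timecode: 04:42:50:44.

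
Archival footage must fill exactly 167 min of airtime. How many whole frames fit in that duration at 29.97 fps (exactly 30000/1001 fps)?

300299 frames

167 min = 10020 s.
Frames = 10020 × 30000/1001 = 300600000/1001 ≈ 300299.7003.
Complete frames: 300299.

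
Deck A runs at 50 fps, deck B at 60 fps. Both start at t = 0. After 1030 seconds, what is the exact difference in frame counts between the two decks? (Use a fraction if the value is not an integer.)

A emits 50 × 1030 = 51500 frames; B emits 60 × 1030 = 61800.
Difference = 10300 frames; B is ahead of A.

10300 frames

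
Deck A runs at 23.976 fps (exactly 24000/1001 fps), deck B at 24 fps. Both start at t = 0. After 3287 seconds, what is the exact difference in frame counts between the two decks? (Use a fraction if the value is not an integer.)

A emits 24000/1001 × 3287 = 78888000/1001 frames; B emits 24 × 3287 = 78888.
Difference = 78888/1001 frames (≈ 78.8092); B is ahead of A.

78888/1001 frames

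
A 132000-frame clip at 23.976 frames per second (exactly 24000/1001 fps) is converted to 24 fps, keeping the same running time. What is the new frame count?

Target frames = source frames × (target rate / source rate) = 132000 × (24)/(24000/1001) = 132000 × 1001/1000 = 132132.

132132 frames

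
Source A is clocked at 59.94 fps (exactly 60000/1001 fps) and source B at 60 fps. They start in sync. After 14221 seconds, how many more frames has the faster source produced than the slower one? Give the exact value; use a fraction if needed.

853260/1001 frames

A emits 60000/1001 × 14221 = 853260000/1001 frames; B emits 60 × 14221 = 853260.
Difference = 853260/1001 frames (≈ 852.4076); B is ahead of A.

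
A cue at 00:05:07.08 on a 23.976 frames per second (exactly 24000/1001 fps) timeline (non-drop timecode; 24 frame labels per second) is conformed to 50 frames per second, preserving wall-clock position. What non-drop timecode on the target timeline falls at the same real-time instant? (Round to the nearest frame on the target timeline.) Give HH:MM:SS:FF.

00:05:07:32

Source frame index: (0×3600 + 5×60 + 7) × 24 + 8 = 7376.
Real time: 7376 / (24000/1001) = 461461/1500 s.
Target frame: (461461/1500) × (50) = 461461/30 ≈ 15382.033 → 15382.
At 50 labels/s: frame 15382 → 00:05:07:32.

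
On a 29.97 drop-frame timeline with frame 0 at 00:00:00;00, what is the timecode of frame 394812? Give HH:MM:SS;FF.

03:39:33;18

Each 10-minute DF block holds 10 × 60 × 30 − 9 × 2 = 17982 frames. 394812 ÷ 17982 → 21 full blocks, remainder 17190.
Within the partial block the first minute is 1800 frames and each further minute 1798, so 9 further minute boundaries passed. Total skipped labels = 18 × 21 + 2 × 9 = 396.
Non-drop label index = 394812 + 396 = 395208; at 30 labels/s that is 03:39:33:18, i.e. DF 03:39:33;18.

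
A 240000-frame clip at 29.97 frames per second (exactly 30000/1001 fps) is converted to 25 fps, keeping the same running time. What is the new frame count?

200200 frames

Target frames = source frames × (target rate / source rate) = 240000 × (25)/(30000/1001) = 240000 × 1001/1200 = 200200.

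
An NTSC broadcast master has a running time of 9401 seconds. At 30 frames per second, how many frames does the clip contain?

Frames = 9401 × 30 = 282030.

282030 frames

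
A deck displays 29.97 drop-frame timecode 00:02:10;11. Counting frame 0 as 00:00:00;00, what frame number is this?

Complete 10-minute blocks: 0, each 17982 frames → 0.
Remaining 2 whole minutes in the current block: 1800 + 1 × 1798 = 3598 frames.
Within the current minute: 10 × 30 + 11 − 2 = 309 (labels ;00/;01 skipped at this minute). Total = 0 + 3598 + 309 = 3907.

3907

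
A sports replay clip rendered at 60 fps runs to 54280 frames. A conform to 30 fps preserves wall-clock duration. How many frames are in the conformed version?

Target frames = source frames × (target rate / source rate) = 54280 × (30)/(60) = 54280 × 1/2 = 27140.

27140 frames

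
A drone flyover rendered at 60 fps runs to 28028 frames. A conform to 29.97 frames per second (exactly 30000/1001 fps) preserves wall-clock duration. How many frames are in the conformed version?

14000 frames

Target frames = source frames × (target rate / source rate) = 28028 × (30000/1001)/(60) = 28028 × 500/1001 = 14000.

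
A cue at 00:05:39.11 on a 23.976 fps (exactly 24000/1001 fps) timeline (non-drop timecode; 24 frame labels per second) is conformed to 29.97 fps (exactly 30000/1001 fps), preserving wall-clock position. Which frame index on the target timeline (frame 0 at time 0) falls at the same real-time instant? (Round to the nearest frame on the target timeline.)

Source frame index: (0×3600 + 5×60 + 39) × 24 + 11 = 8147.
Real time: 8147 / (24000/1001) = 8155147/24000 s.
Target frame: (8155147/24000) × (30000/1001) = 40735/4 ≈ 10183.750 → 10184.

frame 10184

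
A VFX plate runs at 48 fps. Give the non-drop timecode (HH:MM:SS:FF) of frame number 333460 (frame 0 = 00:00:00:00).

333460 ÷ 48 = 6947 full seconds, remainder 4 frames.
6947 s = 1 h 55 min 47 s.
Timecode: 01:55:47:04.

01:55:47:04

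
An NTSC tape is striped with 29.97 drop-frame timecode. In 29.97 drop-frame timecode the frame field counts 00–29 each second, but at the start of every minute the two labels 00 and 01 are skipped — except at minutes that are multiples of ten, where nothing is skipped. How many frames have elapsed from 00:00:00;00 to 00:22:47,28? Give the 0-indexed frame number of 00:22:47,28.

As if non-drop at 30 labels/s: (0 × 3600 + 22 × 60 + 47) × 30 + 28 = 41038.
Minute boundaries passed: 22; those not divisible by 10: 22 − 2 = 20; dropped labels = 2 × 20 = 40.
Actual frame index = 41038 − 40 = 40998.

40998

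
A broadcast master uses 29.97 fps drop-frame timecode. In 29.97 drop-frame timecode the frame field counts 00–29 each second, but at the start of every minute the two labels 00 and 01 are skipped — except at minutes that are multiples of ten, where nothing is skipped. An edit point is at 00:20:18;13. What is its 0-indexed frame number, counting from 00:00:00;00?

Complete 10-minute blocks: 2, each 17982 frames → 35964.
Remaining 0 whole minutes in the current block: 0 frames.
Within the current minute: 18 × 30 + 13 = 553. Total = 35964 + 0 + 553 = 36517.

36517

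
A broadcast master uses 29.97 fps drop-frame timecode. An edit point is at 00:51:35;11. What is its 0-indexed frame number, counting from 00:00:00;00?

92769

As if non-drop at 30 labels/s: (0 × 3600 + 51 × 60 + 35) × 30 + 11 = 92861.
Minute boundaries passed: 51; those not divisible by 10: 51 − 5 = 46; dropped labels = 2 × 46 = 92.
Actual frame index = 92861 − 92 = 92769.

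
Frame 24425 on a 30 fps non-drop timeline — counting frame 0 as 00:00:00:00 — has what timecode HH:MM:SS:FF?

00:13:34:05

24425 ÷ 30 = 814 full seconds, remainder 5 frames.
814 s = 0 h 13 min 34 s.
Timecode: 00:13:34:05.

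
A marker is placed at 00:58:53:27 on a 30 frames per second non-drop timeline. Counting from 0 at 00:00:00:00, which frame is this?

frame 106017

Total seconds to the label: (0 × 3600 + 58 × 60 + 53) = 3533.
Frame index = 3533 × 30 + 27 = 106017.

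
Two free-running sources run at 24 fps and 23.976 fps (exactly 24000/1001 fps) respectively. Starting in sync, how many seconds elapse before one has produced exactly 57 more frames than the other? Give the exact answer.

The gap grows by |24000/1001 − 24| = 24/1001 frames per second.
Time for a 57-frame gap: 57 ÷ (24/1001) = 2377.375 s.

2377.375 seconds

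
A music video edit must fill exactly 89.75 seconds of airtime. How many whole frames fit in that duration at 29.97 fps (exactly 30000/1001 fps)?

Frames = 89.75 × 30000/1001 = 2692500/1001 ≈ 2689.8102.
Complete frames: 2689.

2689 frames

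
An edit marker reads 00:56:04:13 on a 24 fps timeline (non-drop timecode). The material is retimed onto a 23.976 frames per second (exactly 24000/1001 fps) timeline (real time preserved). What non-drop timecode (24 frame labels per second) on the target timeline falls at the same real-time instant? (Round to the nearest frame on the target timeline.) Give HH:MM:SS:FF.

Source frame index: (0×3600 + 56×60 + 4) × 24 + 13 = 80749.
Real time: 80749 / (24) = 80749/24 s.
Target frame: (80749/24) × (24000/1001) = 80749000/1001 ≈ 80668.332 → 80668.
At 24 labels/s: frame 80668 → 00:56:01:04.

00:56:01:04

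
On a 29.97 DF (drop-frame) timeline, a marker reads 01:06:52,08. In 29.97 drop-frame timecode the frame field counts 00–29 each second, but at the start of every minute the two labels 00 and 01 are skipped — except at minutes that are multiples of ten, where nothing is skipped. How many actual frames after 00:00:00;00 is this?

Complete 10-minute blocks: 6, each 17982 frames → 107892.
Remaining 6 whole minutes in the current block: 1800 + 5 × 1798 = 10790 frames.
Within the current minute: 52 × 30 + 8 − 2 = 1566 (labels ;00/;01 skipped at this minute). Total = 107892 + 10790 + 1566 = 120248.

120248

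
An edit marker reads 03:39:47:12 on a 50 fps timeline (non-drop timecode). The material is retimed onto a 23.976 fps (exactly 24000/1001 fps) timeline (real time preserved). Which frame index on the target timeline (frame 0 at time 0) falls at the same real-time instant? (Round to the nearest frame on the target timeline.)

frame 316178

Source frame index: (3×3600 + 39×60 + 47) × 50 + 12 = 659362.
Real time: 659362 / (50) = 329681/25 s.
Target frame: (329681/25) × (24000/1001) = 28772160/91 ≈ 316177.582 → 316178.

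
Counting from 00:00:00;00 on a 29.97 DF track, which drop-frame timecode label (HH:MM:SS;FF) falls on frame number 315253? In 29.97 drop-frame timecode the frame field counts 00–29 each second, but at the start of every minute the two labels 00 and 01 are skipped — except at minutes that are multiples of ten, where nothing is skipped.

02:55:18;29

Each 10-minute DF block holds 10 × 60 × 30 − 9 × 2 = 17982 frames. 315253 ÷ 17982 → 17 full blocks, remainder 9559.
Within the partial block the first minute is 1800 frames and each further minute 1798, so 5 further minute boundaries passed. Total skipped labels = 18 × 17 + 2 × 5 = 316.
Non-drop label index = 315253 + 316 = 315569; at 30 labels/s that is 02:55:18:29, i.e. DF 02:55:18;29.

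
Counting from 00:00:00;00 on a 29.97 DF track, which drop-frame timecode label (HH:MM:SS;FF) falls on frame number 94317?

00:52:27;01

Ten DF minutes hold 17982 frames, so frame 94317 lies in block 5 (frames 89910–107891) with 4407 frames into that block.
The block's first minute is 1800 frames and the rest 1798 each; 4407 frames reaches minute 2, so 5 × 18 + 2 × 2 = 94 labels have been skipped so far.
Adding those back, label number 94317 + 94 = 94411 at 30 labels/s is 3147 s + 1 f = 0 h 52 min 27 s frame 1, i.e. 00:52:27;01.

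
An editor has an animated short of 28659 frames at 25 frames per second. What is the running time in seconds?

1146.36 seconds

Running time = 28659 / (25) = 1146.36 s.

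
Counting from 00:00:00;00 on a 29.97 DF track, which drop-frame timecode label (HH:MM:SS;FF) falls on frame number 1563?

Each 10-minute DF block holds 10 × 60 × 30 − 9 × 2 = 17982 frames. 1563 ÷ 17982 → 0 full blocks, remainder 1563.
Within the partial block the first minute is 1800 frames and each further minute 1798, so 0 further minute boundaries passed. Total skipped labels = 18 × 0 + 2 × 0 = 0.
Non-drop label index = 1563 + 0 = 1563; at 30 labels/s that is 00:00:52:03, i.e. DF 00:00:52;03.

00:00:52;03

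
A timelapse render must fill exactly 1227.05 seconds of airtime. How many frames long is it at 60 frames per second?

Frames = 1227.05 × 60 = 73623.

73623 frames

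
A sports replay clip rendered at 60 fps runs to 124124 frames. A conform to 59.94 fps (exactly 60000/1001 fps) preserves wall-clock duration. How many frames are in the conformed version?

124000 frames

Target frames = source frames × (target rate / source rate) = 124124 × (60000/1001)/(60) = 124124 × 1000/1001 = 124000.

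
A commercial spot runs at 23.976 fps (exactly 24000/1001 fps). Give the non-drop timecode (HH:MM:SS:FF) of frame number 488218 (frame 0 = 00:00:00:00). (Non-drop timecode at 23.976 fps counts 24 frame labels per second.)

05:39:02:10

488218 ÷ 24 = 20342 full seconds, remainder 10 frames.
20342 s = 5 h 39 min 2 s.
Timecode: 05:39:02:10.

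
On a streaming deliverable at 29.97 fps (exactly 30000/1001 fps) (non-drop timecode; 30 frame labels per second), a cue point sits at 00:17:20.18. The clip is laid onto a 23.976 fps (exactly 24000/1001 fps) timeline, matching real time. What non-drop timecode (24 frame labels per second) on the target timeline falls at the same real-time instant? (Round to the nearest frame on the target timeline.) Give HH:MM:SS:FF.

00:17:20:14

Source frame index: (0×3600 + 17×60 + 20) × 30 + 18 = 31218.
Real time: 31218 / (30000/1001) = 5208203/5000 s.
Target frame: (5208203/5000) × (24000/1001) = 124872/5 ≈ 24974.400 → 24974.
At 24 labels/s: frame 24974 → 00:17:20:14.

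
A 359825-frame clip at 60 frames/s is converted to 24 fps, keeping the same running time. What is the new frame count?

Target frames = source frames × (target rate / source rate) = 359825 × (24)/(60) = 359825 × 2/5 = 143930.

143930 frames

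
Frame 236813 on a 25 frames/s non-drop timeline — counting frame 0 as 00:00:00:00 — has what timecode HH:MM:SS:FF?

02:37:52:13

236813 ÷ 25 = 9472 full seconds, remainder 13 frames.
9472 s = 2 h 37 min 52 s.
Timecode: 02:37:52:13.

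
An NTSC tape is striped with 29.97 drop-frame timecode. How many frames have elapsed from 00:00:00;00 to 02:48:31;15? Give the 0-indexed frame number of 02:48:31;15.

Complete 10-minute blocks: 16, each 17982 frames → 287712.
Remaining 8 whole minutes in the current block: 1800 + 7 × 1798 = 14386 frames.
Within the current minute: 31 × 30 + 15 − 2 = 943 (labels ;00/;01 skipped at this minute). Total = 287712 + 14386 + 943 = 303041.

303041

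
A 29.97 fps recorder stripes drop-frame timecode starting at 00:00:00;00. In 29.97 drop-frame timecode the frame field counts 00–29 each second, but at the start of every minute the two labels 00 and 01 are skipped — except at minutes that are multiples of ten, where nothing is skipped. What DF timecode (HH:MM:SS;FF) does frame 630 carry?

00:00:21;00

Ten DF minutes hold 17982 frames, so frame 630 lies in block 0 (frames 0–17981) with 630 frames into that block.
The block's first minute is 1800 frames and the rest 1798 each; 630 frames reaches minute 0, so 0 × 18 + 0 × 2 = 0 labels have been skipped so far.
Adding those back, label number 630 + 0 = 630 at 30 labels/s is 21 s + 0 f = 0 h 0 min 21 s frame 0, i.e. 00:00:21;00.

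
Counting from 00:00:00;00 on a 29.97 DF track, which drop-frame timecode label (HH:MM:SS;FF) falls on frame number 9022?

00:05:01;02

Ten DF minutes hold 17982 frames, so frame 9022 lies in block 0 (frames 0–17981) with 9022 frames into that block.
The block's first minute is 1800 frames and the rest 1798 each; 9022 frames reaches minute 5, so 0 × 18 + 5 × 2 = 10 labels have been skipped so far.
Adding those back, label number 9022 + 10 = 9032 at 30 labels/s is 301 s + 2 f = 0 h 5 min 1 s frame 2, i.e. 00:05:01;02.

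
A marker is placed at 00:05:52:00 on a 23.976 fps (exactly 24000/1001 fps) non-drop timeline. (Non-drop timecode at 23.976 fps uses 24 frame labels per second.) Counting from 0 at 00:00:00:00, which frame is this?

Total seconds to the label: (0 × 3600 + 5 × 60 + 52) = 352.
Frame index = 352 × 24 + 0 = 8448.

8448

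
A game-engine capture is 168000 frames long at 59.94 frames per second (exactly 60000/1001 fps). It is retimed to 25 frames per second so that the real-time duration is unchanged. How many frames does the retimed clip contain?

70070 frames

Target frames = source frames × (target rate / source rate) = 168000 × (25)/(60000/1001) = 168000 × 1001/2400 = 70070.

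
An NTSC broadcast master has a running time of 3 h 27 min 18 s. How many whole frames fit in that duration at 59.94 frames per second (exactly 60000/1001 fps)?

3 h 27 min 18 s = 12438 s.
Frames = 12438 × 60000/1001 = 746280000/1001 ≈ 745534.4655.
Complete frames: 745534.

745534 frames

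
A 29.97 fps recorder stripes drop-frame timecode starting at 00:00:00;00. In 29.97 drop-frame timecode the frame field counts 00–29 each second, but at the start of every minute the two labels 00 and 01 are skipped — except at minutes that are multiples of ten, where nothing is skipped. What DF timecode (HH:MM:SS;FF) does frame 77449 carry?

Ten DF minutes hold 17982 frames, so frame 77449 lies in block 4 (frames 71928–89909) with 5521 frames into that block.
The block's first minute is 1800 frames and the rest 1798 each; 5521 frames reaches minute 3, so 4 × 18 + 3 × 2 = 78 labels have been skipped so far.
Adding those back, label number 77449 + 78 = 77527 at 30 labels/s is 2584 s + 7 f = 0 h 43 min 4 s frame 7, i.e. 00:43:04;07.

00:43:04;07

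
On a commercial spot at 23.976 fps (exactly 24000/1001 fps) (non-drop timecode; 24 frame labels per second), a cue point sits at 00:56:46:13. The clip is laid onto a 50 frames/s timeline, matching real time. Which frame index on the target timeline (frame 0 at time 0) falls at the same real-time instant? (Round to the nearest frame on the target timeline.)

Source frame index: (0×3600 + 56×60 + 46) × 24 + 13 = 81757.
Real time: 81757 / (24000/1001) = 81838757/24000 s.
Target frame: (81838757/24000) × (50) = 81838757/480 ≈ 170497.410 → 170497.

frame 170497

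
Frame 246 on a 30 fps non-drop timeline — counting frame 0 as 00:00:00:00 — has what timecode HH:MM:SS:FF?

00:00:08:06

246 ÷ 30 = 8 full seconds, remainder 6 frames.
8 s = 0 h 0 min 8 s.
Timecode: 00:00:08:06.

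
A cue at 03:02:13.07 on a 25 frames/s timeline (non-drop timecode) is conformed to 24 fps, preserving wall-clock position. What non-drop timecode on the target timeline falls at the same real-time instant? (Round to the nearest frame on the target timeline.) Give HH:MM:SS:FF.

03:02:13:07

Source frame index: (3×3600 + 2×60 + 13) × 25 + 7 = 273332.
Real time: 273332 / (25) = 273332/25 s.
Target frame: (273332/25) × (24) = 6559968/25 ≈ 262398.720 → 262399.
At 24 labels/s: frame 262399 → 03:02:13:07.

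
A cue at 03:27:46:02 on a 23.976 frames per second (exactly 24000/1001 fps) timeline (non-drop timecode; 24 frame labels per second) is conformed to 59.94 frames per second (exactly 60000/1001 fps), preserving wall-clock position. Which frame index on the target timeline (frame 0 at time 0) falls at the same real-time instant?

frame 747965

Source frame index: (3×3600 + 27×60 + 46) × 24 + 2 = 299186.
Real time: 299186 / (24000/1001) = 149742593/12000 s.
Target frame: (149742593/12000) × (60000/1001) = 747965.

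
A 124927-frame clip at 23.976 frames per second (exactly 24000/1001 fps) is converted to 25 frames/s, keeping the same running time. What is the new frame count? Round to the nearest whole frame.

Frames at target rate = 124927 × (25) / (24000/1001) = 125051927/960 ≈ 130262.424.
Nearest whole frame: 130262.

130262 frames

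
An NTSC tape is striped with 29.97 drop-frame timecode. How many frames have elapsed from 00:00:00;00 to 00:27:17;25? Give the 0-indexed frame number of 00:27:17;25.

49085

As if non-drop at 30 labels/s: (0 × 3600 + 27 × 60 + 17) × 30 + 25 = 49135.
Minute boundaries passed: 27; those not divisible by 10: 27 − 2 = 25; dropped labels = 2 × 25 = 50.
Actual frame index = 49135 − 50 = 49085.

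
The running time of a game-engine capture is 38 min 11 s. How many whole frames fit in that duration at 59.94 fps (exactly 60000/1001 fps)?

137322 frames

38 min 11 s = 2291 s.
Frames = 2291 × 60000/1001 = 137460000/1001 ≈ 137322.6773.
Complete frames: 137322.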